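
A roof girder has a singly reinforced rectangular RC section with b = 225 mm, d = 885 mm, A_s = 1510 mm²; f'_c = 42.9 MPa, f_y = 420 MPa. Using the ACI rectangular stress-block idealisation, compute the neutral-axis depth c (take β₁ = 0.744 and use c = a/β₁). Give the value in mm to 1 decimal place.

T = A_s f_y = 1510 × 420 = 634200 N = 634.2 kN.
Setting C = 0.85 f'_c a b equal to T: a = 634200/(0.85 × 42.9 × 225) = 77.298 mm.
With β₁ = 0.744, c = a/β₁ = 77.298/0.744 = 103.9 mm.

c ≈ 103.9 mm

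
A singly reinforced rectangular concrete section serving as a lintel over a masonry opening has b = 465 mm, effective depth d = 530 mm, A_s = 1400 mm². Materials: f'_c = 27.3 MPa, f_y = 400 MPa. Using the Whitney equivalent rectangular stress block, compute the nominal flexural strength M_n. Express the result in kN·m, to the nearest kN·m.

M_n ≈ 282 kN·m

T = A_s f_y = 1400 × 400 = 560000 N = 560 kN.
From C = T: a = T/(0.85 f'_c b) = 560000/(0.85 × 27.3 × 465) = 51.90 mm.
M_n = T(d − a/2) = 560 kN × (530 − 25.95) mm = 282.27 kN·m.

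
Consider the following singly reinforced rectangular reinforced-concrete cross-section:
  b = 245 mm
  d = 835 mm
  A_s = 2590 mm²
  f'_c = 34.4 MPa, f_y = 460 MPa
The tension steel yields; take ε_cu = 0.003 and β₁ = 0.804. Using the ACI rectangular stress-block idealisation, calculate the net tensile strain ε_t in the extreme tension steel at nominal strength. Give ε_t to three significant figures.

ε_t ≈ 0.00911

a = A_s f_y/(0.85 f'_c b) = 166.31 mm.
β₁ = 0.804, so c = a/β₁ = 166.31/0.804 = 206.85 mm.
From the linear strain diagram with ε_cu = 0.003: ε_t = 0.003 (d − c)/c = 0.003 × (835 − 206.85)/206.85 = 0.00911.
Since ε_t ≥ 0.005, the section is tension-controlled.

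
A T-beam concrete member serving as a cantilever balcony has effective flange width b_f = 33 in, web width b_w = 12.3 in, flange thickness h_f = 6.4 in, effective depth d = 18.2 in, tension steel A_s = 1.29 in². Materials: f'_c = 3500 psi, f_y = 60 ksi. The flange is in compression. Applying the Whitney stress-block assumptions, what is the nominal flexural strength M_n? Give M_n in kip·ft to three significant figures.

M_n ≈ 115 kip·ft

Tension: T = A_s f_y = 1.29 × 60 = 77.4 kips.
Try a within the flange: a = T/(0.85 f'_c b_f) = 77.4/(0.85 × 3.5 × 33) = 0.788 in.
Since a = 0.788 ≤ h_f = 6.4 in, the stress block lies entirely in the flange; analyse as a rectangular beam of width b_f.
M_n = T(d − a/2) = 77.4 × (18.2 − 0.394) = 1378.2 kip·in.
M_n = 1378.2/12 = 114.85 kip·ft.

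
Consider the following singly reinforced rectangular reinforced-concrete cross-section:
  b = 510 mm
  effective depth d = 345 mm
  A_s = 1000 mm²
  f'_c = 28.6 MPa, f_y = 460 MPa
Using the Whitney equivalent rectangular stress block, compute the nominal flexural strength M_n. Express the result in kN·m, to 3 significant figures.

M_n ≈ 150 kN·m

T = A_s f_y = 1000 × 460 = 460000 N = 460 kN.
From C = T: a = T/(0.85 f'_c b) = 460000/(0.85 × 28.6 × 510) = 37.10 mm.
M_n = T(d − a/2) = 460 kN × (345 − 18.55) mm = 150.17 kN·m.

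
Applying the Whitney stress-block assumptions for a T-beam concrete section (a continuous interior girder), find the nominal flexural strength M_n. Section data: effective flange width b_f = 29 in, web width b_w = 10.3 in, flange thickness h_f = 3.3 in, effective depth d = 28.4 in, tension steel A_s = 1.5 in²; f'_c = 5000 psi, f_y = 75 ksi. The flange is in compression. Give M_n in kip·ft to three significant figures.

M_n ≈ 262 kip·ft

Tension: T = A_s f_y = 1.5 × 75 = 112.5 kips.
Try a within the flange: a = T/(0.85 f'_c b_f) = 112.5/(0.85 × 5 × 29) = 0.913 in.
Since a = 0.913 ≤ h_f = 3.3 in, the stress block lies entirely in the flange; analyse as a rectangular beam of width b_f.
M_n = T(d − a/2) = 112.5 × (28.4 − 0.4565) = 3143.6 kip·in.
M_n = 3143.6/12 = 261.97 kip·ft.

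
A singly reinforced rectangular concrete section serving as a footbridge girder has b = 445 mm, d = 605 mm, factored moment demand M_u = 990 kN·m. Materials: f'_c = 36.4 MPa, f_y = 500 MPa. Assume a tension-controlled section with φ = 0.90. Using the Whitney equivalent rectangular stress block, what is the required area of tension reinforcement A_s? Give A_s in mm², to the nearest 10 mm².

M_n = M_u/φ = 990/0.90 = 1100 kN·m.
With M_n = 0.85 f'_c a b (d − a/2), solve the quadratic for a:
a = d − √(d² − 2M_n/(0.85 f'_c b)) = 605 − √(605² − 2 × 1100×10⁶/(0.85 × 36.4 × 445)) = 150.87 mm.
A_s = 0.85 f'_c a b / f_y = 0.85 × 36.4 × 150.87 × 445 / 500 = 4154.4 mm².

A_s ≈ 4150 mm²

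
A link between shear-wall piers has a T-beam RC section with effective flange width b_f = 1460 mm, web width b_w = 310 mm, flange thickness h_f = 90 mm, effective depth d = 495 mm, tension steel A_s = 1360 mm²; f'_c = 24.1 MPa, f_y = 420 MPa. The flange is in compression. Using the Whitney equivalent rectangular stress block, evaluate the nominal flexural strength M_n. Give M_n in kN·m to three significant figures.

Tension: T = A_s f_y = 1360 × 420 = 571200 N.
Try a within the flange: a = T/(0.85 f'_c b_f) = 571200/(0.85 × 24.1 × 1460) = 19.10 mm.
Since a = 19.10 ≤ h_f = 90 mm, the stress block lies entirely in the flange; analyse as a rectangular beam of width b_f.
M_n = T(d − a/2) = 571200 × (495 − 9.55) = 277.29 × 10⁶ N·mm.
M_n = 277.29 kN·m.

M_n ≈ 277 kN·m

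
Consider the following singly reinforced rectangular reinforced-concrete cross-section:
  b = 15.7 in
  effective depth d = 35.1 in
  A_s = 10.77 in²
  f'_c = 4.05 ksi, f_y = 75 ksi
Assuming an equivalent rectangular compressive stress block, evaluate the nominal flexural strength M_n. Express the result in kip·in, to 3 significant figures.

T = A_s f_y = 10.77 × 75 = 807.75 kips.
a = T/(0.85 f'_c b) = 807.75/(0.85 × 4.05 × 15.7) = 14.945 in.
M_n = T(d − a/2) = 807.75 × (35.1 − 7.4725) = 22316.1 kip·in.

M_n ≈ 22300 kip·in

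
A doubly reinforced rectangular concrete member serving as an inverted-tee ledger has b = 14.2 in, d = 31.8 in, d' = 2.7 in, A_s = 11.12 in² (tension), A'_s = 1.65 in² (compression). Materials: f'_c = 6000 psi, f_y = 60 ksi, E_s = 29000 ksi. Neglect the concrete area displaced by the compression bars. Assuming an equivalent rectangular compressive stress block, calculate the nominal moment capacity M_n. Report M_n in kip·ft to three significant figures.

M_n ≈ 1560 kip·ft

Assume both steels yield.
a = (A_s − A'_s) f_y/(0.85 f'_c b) = (11.12 − 1.65) × 60/(0.85 × 6 × 14.2) = 7.846 in.
c = a/β₁ = 7.846/0.75 = 10.461 in; ε'_s = 0.003(c − d')/c = 0.0022 ≥ ε_y = 0.0021, so the compression steel yields.
M_n = (A_s − A'_s) f_y (d − a/2) + A'_s f_y (d − d') = 568.2 × (31.8 − 3.923) + 99 × (31.8 − 2.7) = 15839.7 + 2880.9 = 18720.6 kip·in = 18720.6/12 = 1560.05 kip·ft.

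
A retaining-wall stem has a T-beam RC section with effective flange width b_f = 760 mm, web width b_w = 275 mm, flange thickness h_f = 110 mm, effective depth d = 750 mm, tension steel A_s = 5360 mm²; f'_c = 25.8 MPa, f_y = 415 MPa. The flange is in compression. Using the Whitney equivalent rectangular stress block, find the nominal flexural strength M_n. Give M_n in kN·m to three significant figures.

Tension: T = A_s f_y = 5360 × 415 = 2224400 N.
Try a within the flange: a = T/(0.85 f'_c b_f) = 2224400/(0.85 × 25.8 × 760) = 133.46 mm.
a = 133.46 > h_f = 110 mm: the block extends into the web. Split into flange-overhang and web parts.
C_f = 0.85 f'_c (b_f − b_w) h_f = 0.85 × 25.8 × (760 − 275) × 110 = 1169966 N.
Remaining web compression depth: a_w = (T − C_f)/(0.85 f'_c b_w) = (2224400 − 1169966)/(0.85 × 25.8 × 275) = 174.84 mm.
M_n = C_f(d − h_f/2) + (T − C_f)(d − a_w/2) = 1169966 × (750 − 55) + 1054434 × (750 − 87.42) = 813.13 + 698.65 = 1511.78 × 10⁶ N·mm.
M_n = 1511.78 kN·m.

M_n ≈ 1510 kN·m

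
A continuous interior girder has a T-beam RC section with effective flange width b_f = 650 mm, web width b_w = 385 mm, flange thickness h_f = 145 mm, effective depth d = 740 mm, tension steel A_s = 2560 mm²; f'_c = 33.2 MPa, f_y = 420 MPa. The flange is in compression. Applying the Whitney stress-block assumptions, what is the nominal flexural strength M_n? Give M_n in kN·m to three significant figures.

Tension: T = A_s f_y = 2560 × 420 = 1075200 N.
Try a within the flange: a = T/(0.85 f'_c b_f) = 1075200/(0.85 × 33.2 × 650) = 58.62 mm.
Since a = 58.62 ≤ h_f = 145 mm, the stress block lies entirely in the flange; analyse as a rectangular beam of width b_f.
M_n = T(d − a/2) = 1075200 × (740 − 29.31) = 764.13 × 10⁶ N·mm.
M_n = 764.13 kN·m.

M_n ≈ 764 kN·m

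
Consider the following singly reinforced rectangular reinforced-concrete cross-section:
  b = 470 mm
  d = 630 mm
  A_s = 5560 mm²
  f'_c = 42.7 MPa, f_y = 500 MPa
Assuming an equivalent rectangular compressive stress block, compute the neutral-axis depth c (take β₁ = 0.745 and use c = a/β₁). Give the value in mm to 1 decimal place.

c ≈ 218.7 mm

T = A_s f_y = 5560 × 500 = 2780000 N = 2780 kN.
Setting C = 0.85 f'_c a b equal to T: a = 2780000/(0.85 × 42.7 × 470) = 162.967 mm.
With β₁ = 0.745, c = a/β₁ = 162.967/0.745 = 218.7 mm.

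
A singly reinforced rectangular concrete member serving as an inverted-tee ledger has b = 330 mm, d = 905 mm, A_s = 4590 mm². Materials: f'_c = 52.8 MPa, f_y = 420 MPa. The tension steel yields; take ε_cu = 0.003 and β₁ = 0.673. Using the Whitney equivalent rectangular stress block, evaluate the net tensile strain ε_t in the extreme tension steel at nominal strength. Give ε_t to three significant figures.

a = A_s f_y/(0.85 f'_c b) = 130.17 mm.
β₁ = 0.673, so c = a/β₁ = 130.17/0.673 = 193.42 mm.
From the linear strain diagram with ε_cu = 0.003: ε_t = 0.003 (d − c)/c = 0.003 × (905 − 193.42)/193.42 = 0.0110.
Since ε_t ≥ 0.005, the section is tension-controlled.

ε_t ≈ 0.0110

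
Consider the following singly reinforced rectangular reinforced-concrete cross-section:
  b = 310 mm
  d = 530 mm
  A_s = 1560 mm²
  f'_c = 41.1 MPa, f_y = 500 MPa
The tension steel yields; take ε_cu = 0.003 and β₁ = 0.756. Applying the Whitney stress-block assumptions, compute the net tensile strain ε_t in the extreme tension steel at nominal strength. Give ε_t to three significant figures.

a = A_s f_y/(0.85 f'_c b) = 72.02 mm.
β₁ = 0.756, so c = a/β₁ = 72.02/0.756 = 95.26 mm.
From the linear strain diagram with ε_cu = 0.003: ε_t = 0.003 (d − c)/c = 0.003 × (530 − 95.26)/95.26 = 0.0137.
Since ε_t ≥ 0.005, the section is tension-controlled.

ε_t ≈ 0.0137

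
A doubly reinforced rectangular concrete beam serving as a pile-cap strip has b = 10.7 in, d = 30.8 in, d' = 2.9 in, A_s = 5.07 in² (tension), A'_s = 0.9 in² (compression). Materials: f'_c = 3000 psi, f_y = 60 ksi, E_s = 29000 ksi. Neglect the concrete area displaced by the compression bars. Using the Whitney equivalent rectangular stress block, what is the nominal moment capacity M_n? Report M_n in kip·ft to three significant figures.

Assume both steels yield.
a = (A_s − A'_s) f_y/(0.85 f'_c b) = (5.07 − 0.9) × 60/(0.85 × 3 × 10.7) = 9.170 in.
c = a/β₁ = 9.170/0.85 = 10.788 in; ε'_s = 0.003(c − d')/c = 0.0022 ≥ ε_y = 0.0021, so the compression steel yields.
M_n = (A_s − A'_s) f_y (d − a/2) + A'_s f_y (d − d') = 250.2 × (30.8 − 4.585) + 54 × (30.8 − 2.9) = 6559.0 + 1506.6 = 8065.6 kip·in = 8065.6/12 = 672.13 kip·ft.

M_n ≈ 672 kip·ft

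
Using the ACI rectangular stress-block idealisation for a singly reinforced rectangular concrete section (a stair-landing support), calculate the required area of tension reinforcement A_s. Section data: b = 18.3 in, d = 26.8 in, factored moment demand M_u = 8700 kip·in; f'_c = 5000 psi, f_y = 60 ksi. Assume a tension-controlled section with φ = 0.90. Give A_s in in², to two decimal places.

A_s ≈ 6.65 in²

M_n = M_u/φ = 8700/0.90 = 9666.67 kip·in.
From M_n = 0.85 f'_c a b (d − a/2):
a = d − √(d² − 2M_n/(0.85 f'_c b)) = 26.8 − √(26.8² − 2 × 9666.67/(0.85 × 5 × 18.3)) = 5.128 in.
A_s = 0.85 f'_c a b / f_y = 0.85 × 5 × 5.128 × 18.3 / 60 = 6.647 in².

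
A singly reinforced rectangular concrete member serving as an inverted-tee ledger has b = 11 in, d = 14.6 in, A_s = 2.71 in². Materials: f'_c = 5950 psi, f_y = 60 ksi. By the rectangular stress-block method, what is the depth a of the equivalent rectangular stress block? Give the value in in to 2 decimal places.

a ≈ 2.92 in

T = A_s f_y = 2.71 × 60 = 162.6 kips.
a = T/(0.85 f'_c b) = 162.6/(0.85 × 5.95 × 11) = 2.92 in.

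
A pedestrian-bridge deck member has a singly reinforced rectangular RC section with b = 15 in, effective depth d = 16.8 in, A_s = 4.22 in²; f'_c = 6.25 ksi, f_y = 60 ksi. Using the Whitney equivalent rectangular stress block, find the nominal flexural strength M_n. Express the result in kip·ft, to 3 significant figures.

M_n ≈ 321 kip·ft

T = A_s f_y = 4.22 × 60 = 253.2 kips.
a = T/(0.85 f'_c b) = 253.2/(0.85 × 6.25 × 15) = 3.177 in.
M_n = T(d − a/2) = 253.2 × (16.8 − 1.5885) = 3851.6 kip·in = 3851.6/12 = 320.97 kip·ft.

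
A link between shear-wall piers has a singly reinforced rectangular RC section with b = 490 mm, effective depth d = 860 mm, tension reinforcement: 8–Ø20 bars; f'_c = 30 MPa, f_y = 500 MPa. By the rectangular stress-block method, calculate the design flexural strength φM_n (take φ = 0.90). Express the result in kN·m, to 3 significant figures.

φM_n ≈ 915 kN·m

A_s = 8 × 314 = 2512 mm².
T = A_s f_y = 2512 × 500 = 1256000 N = 1256 kN.
From C = T: a = T/(0.85 f'_c b) = 1256000/(0.85 × 30 × 490) = 100.52 mm.
M_n = T(d − a/2) = 1256 kN × (860 − 50.26) mm = 1017.03 kN·m.
φM_n = 0.90 × 1017.03 = 915.33 kN·m.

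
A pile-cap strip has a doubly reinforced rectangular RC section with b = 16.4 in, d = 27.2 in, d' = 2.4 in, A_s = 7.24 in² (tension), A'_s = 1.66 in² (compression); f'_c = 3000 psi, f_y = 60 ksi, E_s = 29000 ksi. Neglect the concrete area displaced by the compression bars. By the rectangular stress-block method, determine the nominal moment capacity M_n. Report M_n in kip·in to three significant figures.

M_n ≈ 10200 kip·in

Assume both steels yield.
a = (A_s − A'_s) f_y/(0.85 f'_c b) = (7.24 − 1.66) × 60/(0.85 × 3 × 16.4) = 8.006 in.
c = a/β₁ = 8.006/0.85 = 9.419 in; ε'_s = 0.003(c − d')/c = 0.0022 ≥ ε_y = 0.0021, so the compression steel yields.
M_n = (A_s − A'_s) f_y (d − a/2) + A'_s f_y (d − d') = 334.8 × (27.2 − 4.003) + 99.6 × (27.2 − 2.4) = 7766.4 + 2470.1 = 10236.5 kip·in.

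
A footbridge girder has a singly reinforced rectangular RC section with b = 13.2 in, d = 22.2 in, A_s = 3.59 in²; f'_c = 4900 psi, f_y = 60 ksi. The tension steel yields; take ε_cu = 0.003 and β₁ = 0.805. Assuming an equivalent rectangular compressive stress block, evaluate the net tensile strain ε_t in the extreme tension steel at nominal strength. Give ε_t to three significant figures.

a = A_s f_y/(0.85 f'_c b) = 3.918 in.
β₁ = 0.805, so c = a/β₁ = 3.918/0.805 = 4.867 in.
From the linear strain diagram with ε_cu = 0.003: ε_t = 0.003 (d − c)/c = 0.003 × (22.2 − 4.867)/4.867 = 0.0107.
Since ε_t ≥ 0.005, the section is tension-controlled.

ε_t ≈ 0.0107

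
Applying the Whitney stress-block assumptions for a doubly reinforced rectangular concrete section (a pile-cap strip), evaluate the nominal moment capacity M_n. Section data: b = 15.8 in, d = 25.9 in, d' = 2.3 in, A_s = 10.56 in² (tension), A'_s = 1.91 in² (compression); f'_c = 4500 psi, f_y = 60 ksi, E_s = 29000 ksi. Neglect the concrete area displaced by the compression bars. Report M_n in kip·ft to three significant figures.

Assume both steels yield.
a = (A_s − A'_s) f_y/(0.85 f'_c b) = (10.56 − 1.91) × 60/(0.85 × 4.5 × 15.8) = 8.588 in.
c = a/β₁ = 8.588/0.825 = 10.410 in; ε'_s = 0.003(c − d')/c = 0.0023 ≥ ε_y = 0.0021, so the compression steel yields.
M_n = (A_s − A'_s) f_y (d − a/2) + A'_s f_y (d − d') = 519 × (25.9 − 4.294) + 114.6 × (25.9 − 2.3) = 11213.5 + 2704.6 = 13918.1 kip·in = 13918.1/12 = 1159.84 kip·ft.

M_n ≈ 1160 kip·ft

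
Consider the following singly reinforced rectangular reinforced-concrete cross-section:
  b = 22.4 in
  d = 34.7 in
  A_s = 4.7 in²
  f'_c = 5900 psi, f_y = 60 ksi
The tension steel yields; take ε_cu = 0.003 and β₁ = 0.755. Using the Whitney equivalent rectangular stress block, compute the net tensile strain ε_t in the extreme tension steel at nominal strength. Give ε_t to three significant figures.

a = A_s f_y/(0.85 f'_c b) = 2.510 in.
β₁ = 0.755, so c = a/β₁ = 2.510/0.755 = 3.325 in.
From the linear strain diagram with ε_cu = 0.003: ε_t = 0.003 (d − c)/c = 0.003 × (34.7 − 3.325)/3.325 = 0.0283.
Since ε_t ≥ 0.005, the section is tension-controlled.

ε_t ≈ 0.0283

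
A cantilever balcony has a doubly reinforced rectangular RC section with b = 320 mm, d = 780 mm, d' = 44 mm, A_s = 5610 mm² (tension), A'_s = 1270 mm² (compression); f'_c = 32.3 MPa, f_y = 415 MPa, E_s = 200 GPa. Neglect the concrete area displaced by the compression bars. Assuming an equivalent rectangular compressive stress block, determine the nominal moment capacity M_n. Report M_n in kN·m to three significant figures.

M_n ≈ 1610 kN·m

Assume both tension and compression steel yield.
Net tension couple steel: A_s − A'_s = 4340 mm².
a = (A_s − A'_s) f_y / (0.85 f'_c b) = 1801100/(0.85 × 32.3 × 320) = 205.01 mm.
c = a/β₁ = 205.01/0.819 = 250.32 mm; ε'_s = 0.003(c − d')/c = 0.0025 ≥ f_y/E_s = 0.0021, so compression steel does yield.
M_n = (A_s − A'_s) f_y (d − a/2) + A'_s f_y (d − d') = [1801100 × (780 − 102.505) + 527050 × (780 − 44)] × 10⁻⁶ = 1220.24 + 387.91 = 1608.15 kN·m.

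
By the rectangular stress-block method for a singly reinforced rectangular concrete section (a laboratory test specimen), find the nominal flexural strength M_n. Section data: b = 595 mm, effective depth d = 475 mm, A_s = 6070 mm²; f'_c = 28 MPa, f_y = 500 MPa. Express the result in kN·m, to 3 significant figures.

M_n ≈ 1120 kN·m

T = A_s f_y = 6070 × 500 = 3035000 N = 3035 kN.
From C = T: a = T/(0.85 f'_c b) = 3035000/(0.85 × 28 × 595) = 214.32 mm.
M_n = T(d − a/2) = 3035 kN × (475 − 107.16) mm = 1116.39 kN·m.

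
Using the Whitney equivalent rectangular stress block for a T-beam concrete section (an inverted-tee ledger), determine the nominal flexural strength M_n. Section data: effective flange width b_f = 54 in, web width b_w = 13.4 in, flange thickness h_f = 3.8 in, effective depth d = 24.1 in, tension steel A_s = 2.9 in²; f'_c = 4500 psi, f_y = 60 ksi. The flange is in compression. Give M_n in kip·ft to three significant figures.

Tension: T = A_s f_y = 2.9 × 60 = 174 kips.
Try a within the flange: a = T/(0.85 f'_c b_f) = 174/(0.85 × 4.5 × 54) = 0.842 in.
Since a = 0.842 ≤ h_f = 3.8 in, the stress block lies entirely in the flange; analyse as a rectangular beam of width b_f.
M_n = T(d − a/2) = 174 × (24.1 − 0.421) = 4120.1 kip·in.
M_n = 4120.1/12 = 343.34 kip·ft.

M_n ≈ 343 kip·ft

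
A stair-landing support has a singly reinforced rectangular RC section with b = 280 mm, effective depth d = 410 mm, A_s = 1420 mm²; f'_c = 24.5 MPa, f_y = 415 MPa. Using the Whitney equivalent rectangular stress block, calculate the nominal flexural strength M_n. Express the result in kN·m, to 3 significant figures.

T = A_s f_y = 1420 × 415 = 589300 N = 589.3 kN.
From C = T: a = T/(0.85 f'_c b) = 589300/(0.85 × 24.5 × 280) = 101.06 mm.
M_n = T(d − a/2) = 589.3 kN × (410 − 50.53) mm = 211.84 kN·m.

M_n ≈ 212 kN·m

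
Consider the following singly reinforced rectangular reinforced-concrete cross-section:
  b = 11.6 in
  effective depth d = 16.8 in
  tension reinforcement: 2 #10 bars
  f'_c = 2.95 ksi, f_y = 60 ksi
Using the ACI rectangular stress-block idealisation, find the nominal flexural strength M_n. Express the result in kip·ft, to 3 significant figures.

A_s = 2 × 1.27 = 2.54 in².
T = A_s f_y = 2.54 × 60 = 152.4 kips.
a = T/(0.85 f'_c b) = 152.4/(0.85 × 2.95 × 11.6) = 5.239 in.
M_n = T(d − a/2) = 152.4 × (16.8 − 2.6195) = 2161.1 kip·in = 2161.1/12 = 180.09 kip·ft.

M_n ≈ 180 kip·ft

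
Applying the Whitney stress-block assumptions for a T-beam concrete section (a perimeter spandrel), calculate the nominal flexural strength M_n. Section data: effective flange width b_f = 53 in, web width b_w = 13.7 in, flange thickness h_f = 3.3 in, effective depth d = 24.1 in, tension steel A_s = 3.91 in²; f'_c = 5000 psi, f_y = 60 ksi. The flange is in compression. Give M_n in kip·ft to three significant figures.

Tension: T = A_s f_y = 3.91 × 60 = 234.6 kips.
Try a within the flange: a = T/(0.85 f'_c b_f) = 234.6/(0.85 × 5 × 53) = 1.042 in.
Since a = 1.042 ≤ h_f = 3.3 in, the stress block lies entirely in the flange; analyse as a rectangular beam of width b_f.
M_n = T(d − a/2) = 234.6 × (24.1 − 0.521) = 5531.6 kip·in.
M_n = 5531.6/12 = 460.97 kip·ft.

M_n ≈ 461 kip·ft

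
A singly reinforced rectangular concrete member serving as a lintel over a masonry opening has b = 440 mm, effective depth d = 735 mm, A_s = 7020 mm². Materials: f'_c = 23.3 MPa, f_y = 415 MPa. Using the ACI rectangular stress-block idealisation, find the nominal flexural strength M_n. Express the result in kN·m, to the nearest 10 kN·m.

T = A_s f_y = 7020 × 415 = 2913300 N = 2913.3 kN.
From C = T: a = T/(0.85 f'_c b) = 2913300/(0.85 × 23.3 × 440) = 334.32 mm.
M_n = T(d − a/2) = 2913.3 kN × (735 − 167.16) mm = 1654.29 kN·m.

M_n ≈ 1650 kN·m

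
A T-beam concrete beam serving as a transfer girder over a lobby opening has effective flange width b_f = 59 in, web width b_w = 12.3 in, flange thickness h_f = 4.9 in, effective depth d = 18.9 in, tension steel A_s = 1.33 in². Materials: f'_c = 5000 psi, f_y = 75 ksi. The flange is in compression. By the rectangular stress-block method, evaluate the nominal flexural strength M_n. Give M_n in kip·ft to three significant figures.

M_n ≈ 155 kip·ft

Tension: T = A_s f_y = 1.33 × 75 = 99.75 kips.
Try a within the flange: a = T/(0.85 f'_c b_f) = 99.75/(0.85 × 5 × 59) = 0.398 in.
Since a = 0.398 ≤ h_f = 4.9 in, the stress block lies entirely in the flange; analyse as a rectangular beam of width b_f.
M_n = T(d − a/2) = 99.75 × (18.9 − 0.199) = 1865.4 kip·in.
M_n = 1865.4/12 = 155.45 kip·ft.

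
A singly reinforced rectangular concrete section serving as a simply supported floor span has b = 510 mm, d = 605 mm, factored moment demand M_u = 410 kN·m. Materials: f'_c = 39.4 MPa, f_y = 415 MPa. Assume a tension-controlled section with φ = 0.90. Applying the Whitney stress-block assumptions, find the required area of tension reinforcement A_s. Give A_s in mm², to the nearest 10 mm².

M_n = M_u/φ = 410/0.90 = 455.556 kN·m.
With M_n = 0.85 f'_c a b (d − a/2), solve the quadratic for a:
a = d − √(d² − 2M_n/(0.85 f'_c b)) = 605 − √(605² − 2 × 455.556×10⁶/(0.85 × 39.4 × 510)) = 45.82 mm.
A_s = 0.85 f'_c a b / f_y = 0.85 × 39.4 × 45.82 × 510 / 415 = 1885.8 mm².

A_s ≈ 1890 mm²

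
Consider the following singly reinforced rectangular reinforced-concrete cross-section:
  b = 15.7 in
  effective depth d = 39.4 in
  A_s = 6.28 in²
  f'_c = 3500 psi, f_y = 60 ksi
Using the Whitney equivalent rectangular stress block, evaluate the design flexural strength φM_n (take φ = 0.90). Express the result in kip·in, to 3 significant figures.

φM_n ≈ 12000 kip·in

T = A_s f_y = 6.28 × 60 = 376.8 kips.
a = T/(0.85 f'_c b) = 376.8/(0.85 × 3.5 × 15.7) = 8.067 in.
M_n = T(d − a/2) = 376.8 × (39.4 − 4.0335) = 13326.1 kip·in.
φM_n = 0.90 × 13326.1 = 11993.5 kip·in.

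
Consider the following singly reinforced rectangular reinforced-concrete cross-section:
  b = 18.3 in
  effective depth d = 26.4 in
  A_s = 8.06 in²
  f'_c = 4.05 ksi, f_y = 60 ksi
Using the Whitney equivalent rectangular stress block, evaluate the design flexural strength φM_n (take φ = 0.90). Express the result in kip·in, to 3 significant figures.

T = A_s f_y = 8.06 × 60 = 483.6 kips.
a = T/(0.85 f'_c b) = 483.6/(0.85 × 4.05 × 18.3) = 7.676 in.
M_n = T(d − a/2) = 483.6 × (26.4 − 3.838) = 10911.0 kip·in.
φM_n = 0.90 × 10911.0 = 9819.9 kip·in.

φM_n ≈ 9820 kip·in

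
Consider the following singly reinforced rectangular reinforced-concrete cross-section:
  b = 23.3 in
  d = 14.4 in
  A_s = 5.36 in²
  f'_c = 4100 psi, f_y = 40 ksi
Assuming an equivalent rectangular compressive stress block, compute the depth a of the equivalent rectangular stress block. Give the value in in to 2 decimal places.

T = A_s f_y = 5.36 × 40 = 214.4 kips.
a = T/(0.85 f'_c b) = 214.4/(0.85 × 4.1 × 23.3) = 2.64 in.

a ≈ 2.64 in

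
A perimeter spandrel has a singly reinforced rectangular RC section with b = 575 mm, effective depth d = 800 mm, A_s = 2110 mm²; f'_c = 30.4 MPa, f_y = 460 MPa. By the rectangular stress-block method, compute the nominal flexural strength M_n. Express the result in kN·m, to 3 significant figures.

M_n ≈ 745 kN·m

T = A_s f_y = 2110 × 460 = 970600 N = 970.6 kN.
From C = T: a = T/(0.85 f'_c b) = 970600/(0.85 × 30.4 × 575) = 65.33 mm.
M_n = T(d − a/2) = 970.6 kN × (800 − 32.665) mm = 744.78 kN·m.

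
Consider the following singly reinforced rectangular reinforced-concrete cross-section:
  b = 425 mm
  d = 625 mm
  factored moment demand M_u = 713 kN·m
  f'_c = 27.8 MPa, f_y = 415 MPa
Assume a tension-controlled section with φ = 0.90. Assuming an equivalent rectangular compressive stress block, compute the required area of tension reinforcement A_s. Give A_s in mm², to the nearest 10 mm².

A_s ≈ 3450 mm²

M_n = M_u/φ = 713/0.90 = 792.222 kN·m.
With M_n = 0.85 f'_c a b (d − a/2), solve the quadratic for a:
a = d − √(d² − 2M_n/(0.85 f'_c b)) = 625 − √(625² − 2 × 792.222×10⁶/(0.85 × 27.8 × 425)) = 142.45 mm.
A_s = 0.85 f'_c a b / f_y = 0.85 × 27.8 × 142.45 × 425 / 415 = 3447.2 mm².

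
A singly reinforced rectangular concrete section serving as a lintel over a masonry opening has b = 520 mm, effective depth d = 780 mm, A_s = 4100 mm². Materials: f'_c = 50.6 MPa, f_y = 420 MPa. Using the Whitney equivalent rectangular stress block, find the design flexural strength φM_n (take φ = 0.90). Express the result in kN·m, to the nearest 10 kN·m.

φM_n ≈ 1150 kN·m

T = A_s f_y = 4100 × 420 = 1722000 N = 1722 kN.
From C = T: a = T/(0.85 f'_c b) = 1722000/(0.85 × 50.6 × 520) = 76.99 mm.
M_n = T(d − a/2) = 1722 kN × (780 − 38.495) mm = 1276.87 kN·m.
φM_n = 0.90 × 1276.87 = 1149.18 kN·m.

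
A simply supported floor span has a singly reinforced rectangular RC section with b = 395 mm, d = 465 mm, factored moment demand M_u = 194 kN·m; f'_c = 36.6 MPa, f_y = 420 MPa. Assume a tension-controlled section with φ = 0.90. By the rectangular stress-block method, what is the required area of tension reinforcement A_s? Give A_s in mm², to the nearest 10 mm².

M_n = M_u/φ = 194/0.90 = 215.556 kN·m.
With M_n = 0.85 f'_c a b (d − a/2), solve the quadratic for a:
a = d − √(d² − 2M_n/(0.85 f'_c b)) = 465 − √(465² − 2 × 215.556×10⁶/(0.85 × 36.6 × 395)) = 39.39 mm.
A_s = 0.85 f'_c a b / f_y = 0.85 × 36.6 × 39.39 × 395 / 420 = 1152.5 mm².

A_s ≈ 1150 mm²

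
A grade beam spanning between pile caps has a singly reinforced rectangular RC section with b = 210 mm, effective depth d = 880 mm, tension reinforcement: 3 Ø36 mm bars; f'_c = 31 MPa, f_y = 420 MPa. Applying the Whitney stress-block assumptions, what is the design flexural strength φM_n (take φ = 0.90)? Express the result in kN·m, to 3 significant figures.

φM_n ≈ 882 kN·m

A_s = 3 × 1018 = 3054 mm².
T = A_s f_y = 3054 × 420 = 1282680 N = 1282.68 kN.
From C = T: a = T/(0.85 f'_c b) = 1282680/(0.85 × 31 × 210) = 231.80 mm.
M_n = T(d − a/2) = 1282.68 kN × (880 − 115.9) mm = 980.10 kN·m.
φM_n = 0.90 × 980.10 = 882.09 kN·m.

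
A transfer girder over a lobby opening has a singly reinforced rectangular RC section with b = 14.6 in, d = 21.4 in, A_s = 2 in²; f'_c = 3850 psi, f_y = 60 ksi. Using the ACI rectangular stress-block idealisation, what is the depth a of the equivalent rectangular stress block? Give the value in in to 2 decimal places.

T = A_s f_y = 2 × 60 = 120 kips.
a = T/(0.85 f'_c b) = 120/(0.85 × 3.85 × 14.6) = 2.51 in.

a ≈ 2.51 in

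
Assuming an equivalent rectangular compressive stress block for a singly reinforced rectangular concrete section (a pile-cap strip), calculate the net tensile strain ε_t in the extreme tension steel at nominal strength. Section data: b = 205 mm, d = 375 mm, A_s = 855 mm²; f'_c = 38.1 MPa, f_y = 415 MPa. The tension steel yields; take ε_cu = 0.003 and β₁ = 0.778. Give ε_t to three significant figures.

ε_t ≈ 0.0134

a = A_s f_y/(0.85 f'_c b) = 53.45 mm.
β₁ = 0.778, so c = a/β₁ = 53.45/0.778 = 68.70 mm.
From the linear strain diagram with ε_cu = 0.003: ε_t = 0.003 (d − c)/c = 0.003 × (375 − 68.70)/68.70 = 0.0134.
Since ε_t ≥ 0.005, the section is tension-controlled.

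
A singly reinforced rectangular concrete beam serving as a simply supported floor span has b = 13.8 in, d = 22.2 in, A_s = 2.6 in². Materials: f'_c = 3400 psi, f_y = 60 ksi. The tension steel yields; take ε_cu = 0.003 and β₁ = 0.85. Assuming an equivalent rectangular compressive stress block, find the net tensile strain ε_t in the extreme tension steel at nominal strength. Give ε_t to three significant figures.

ε_t ≈ 0.0115

a = A_s f_y/(0.85 f'_c b) = 3.912 in.
β₁ = 0.85, so c = a/β₁ = 3.912/0.85 = 4.602 in.
From the linear strain diagram with ε_cu = 0.003: ε_t = 0.003 (d − c)/c = 0.003 × (22.2 − 4.602)/4.602 = 0.0115.
Since ε_t ≥ 0.005, the section is tension-controlled.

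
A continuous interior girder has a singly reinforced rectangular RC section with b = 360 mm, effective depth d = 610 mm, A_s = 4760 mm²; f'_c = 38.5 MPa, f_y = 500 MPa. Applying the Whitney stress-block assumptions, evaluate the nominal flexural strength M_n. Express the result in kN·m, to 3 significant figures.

T = A_s f_y = 4760 × 500 = 2380000 N = 2380 kN.
From C = T: a = T/(0.85 f'_c b) = 2380000/(0.85 × 38.5 × 360) = 202.02 mm.
M_n = T(d − a/2) = 2380 kN × (610 − 101.01) mm = 1211.40 kN·m.

M_n ≈ 1210 kN·m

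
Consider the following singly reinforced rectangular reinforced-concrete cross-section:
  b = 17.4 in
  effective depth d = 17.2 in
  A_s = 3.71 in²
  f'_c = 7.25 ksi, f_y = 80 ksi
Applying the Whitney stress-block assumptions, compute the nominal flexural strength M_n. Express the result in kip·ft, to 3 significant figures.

M_n ≈ 391 kip·ft

T = A_s f_y = 3.71 × 80 = 296.8 kips.
a = T/(0.85 f'_c b) = 296.8/(0.85 × 7.25 × 17.4) = 2.768 in.
M_n = T(d − a/2) = 296.8 × (17.2 − 1.384) = 4694.2 kip·in = 4694.2/12 = 391.18 kip·ft.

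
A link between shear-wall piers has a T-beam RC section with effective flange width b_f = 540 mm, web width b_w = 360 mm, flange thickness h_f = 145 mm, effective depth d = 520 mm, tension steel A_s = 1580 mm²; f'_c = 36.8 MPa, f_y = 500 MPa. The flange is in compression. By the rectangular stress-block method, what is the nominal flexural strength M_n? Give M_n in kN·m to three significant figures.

Tension: T = A_s f_y = 1580 × 500 = 790000 N.
Try a within the flange: a = T/(0.85 f'_c b_f) = 790000/(0.85 × 36.8 × 540) = 46.77 mm.
Since a = 46.77 ≤ h_f = 145 mm, the stress block lies entirely in the flange; analyse as a rectangular beam of width b_f.
M_n = T(d − a/2) = 790000 × (520 − 23.385) = 392.33 × 10⁶ N·mm.
M_n = 392.33 kN·m.

M_n ≈ 392 kN·m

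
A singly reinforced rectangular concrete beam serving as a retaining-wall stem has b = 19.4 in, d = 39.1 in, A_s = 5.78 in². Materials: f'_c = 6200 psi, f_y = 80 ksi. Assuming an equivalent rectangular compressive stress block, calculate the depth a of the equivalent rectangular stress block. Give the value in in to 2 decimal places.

T = A_s f_y = 5.78 × 80 = 462.4 kips.
a = T/(0.85 f'_c b) = 462.4/(0.85 × 6.2 × 19.4) = 4.52 in.

a ≈ 4.52 in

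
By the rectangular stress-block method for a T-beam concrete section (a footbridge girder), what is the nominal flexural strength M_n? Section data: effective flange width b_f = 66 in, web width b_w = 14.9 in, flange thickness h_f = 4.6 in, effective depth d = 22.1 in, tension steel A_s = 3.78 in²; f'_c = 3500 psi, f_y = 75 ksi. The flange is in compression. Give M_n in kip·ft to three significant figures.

Tension: T = A_s f_y = 3.78 × 75 = 283.5 kips.
Try a within the flange: a = T/(0.85 f'_c b_f) = 283.5/(0.85 × 3.5 × 66) = 1.444 in.
Since a = 1.444 ≤ h_f = 4.6 in, the stress block lies entirely in the flange; analyse as a rectangular beam of width b_f.
M_n = T(d − a/2) = 283.5 × (22.1 − 0.722) = 6060.7 kip·in.
M_n = 6060.7/12 = 505.06 kip·ft.

M_n ≈ 505 kip·ft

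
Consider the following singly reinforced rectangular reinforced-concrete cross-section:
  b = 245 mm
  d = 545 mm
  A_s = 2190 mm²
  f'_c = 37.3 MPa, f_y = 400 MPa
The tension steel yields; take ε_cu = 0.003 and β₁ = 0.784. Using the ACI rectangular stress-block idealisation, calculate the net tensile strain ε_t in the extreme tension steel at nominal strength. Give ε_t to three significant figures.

a = A_s f_y/(0.85 f'_c b) = 112.77 mm.
β₁ = 0.784, so c = a/β₁ = 112.77/0.784 = 143.84 mm.
From the linear strain diagram with ε_cu = 0.003: ε_t = 0.003 (d − c)/c = 0.003 × (545 − 143.84)/143.84 = 0.00837.
Since ε_t ≥ 0.005, the section is tension-controlled.

ε_t ≈ 0.00837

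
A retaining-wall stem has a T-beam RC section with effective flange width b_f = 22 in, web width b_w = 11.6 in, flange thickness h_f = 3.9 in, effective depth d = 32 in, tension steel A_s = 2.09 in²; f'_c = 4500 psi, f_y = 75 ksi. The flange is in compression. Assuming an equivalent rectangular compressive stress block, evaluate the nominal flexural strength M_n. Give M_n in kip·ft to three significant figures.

M_n ≈ 406 kip·ft

Tension: T = A_s f_y = 2.09 × 75 = 156.75 kips.
Try a within the flange: a = T/(0.85 f'_c b_f) = 156.75/(0.85 × 4.5 × 22) = 1.863 in.
Since a = 1.863 ≤ h_f = 3.9 in, the stress block lies entirely in the flange; analyse as a rectangular beam of width b_f.
M_n = T(d − a/2) = 156.75 × (32 − 0.9315) = 4870.0 kip·in.
M_n = 4870.0/12 = 405.83 kip·ft.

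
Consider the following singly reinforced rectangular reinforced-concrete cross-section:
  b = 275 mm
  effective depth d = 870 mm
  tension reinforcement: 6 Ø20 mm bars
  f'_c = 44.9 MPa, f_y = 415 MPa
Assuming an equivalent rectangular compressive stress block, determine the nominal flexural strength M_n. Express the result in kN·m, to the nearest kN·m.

A_s = 6 × 314 = 1884 mm².
T = A_s f_y = 1884 × 415 = 781860 N = 781.86 kN.
From C = T: a = T/(0.85 f'_c b) = 781860/(0.85 × 44.9 × 275) = 74.50 mm.
M_n = T(d − a/2) = 781.86 kN × (870 − 37.25) mm = 651.09 kN·m.

M_n ≈ 651 kN·m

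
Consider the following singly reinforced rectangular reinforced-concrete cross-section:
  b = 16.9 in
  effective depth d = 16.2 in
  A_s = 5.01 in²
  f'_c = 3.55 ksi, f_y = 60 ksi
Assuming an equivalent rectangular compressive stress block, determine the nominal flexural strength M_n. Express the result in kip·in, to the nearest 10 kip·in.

T = A_s f_y = 5.01 × 60 = 300.6 kips.
a = T/(0.85 f'_c b) = 300.6/(0.85 × 3.55 × 16.9) = 5.895 in.
M_n = T(d − a/2) = 300.6 × (16.2 − 2.9475) = 3983.7 kip·in.

M_n ≈ 3980 kip·in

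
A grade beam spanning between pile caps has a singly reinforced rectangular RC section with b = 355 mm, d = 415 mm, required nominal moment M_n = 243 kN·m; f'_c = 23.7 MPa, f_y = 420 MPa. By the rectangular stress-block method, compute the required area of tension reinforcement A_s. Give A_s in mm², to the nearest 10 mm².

A_s ≈ 1570 mm²

With M_n = 0.85 f'_c a b (d − a/2), solve the quadratic for a:
a = d − √(d² − 2M_n/(0.85 f'_c b)) = 415 − √(415² − 2 × 243×10⁶/(0.85 × 23.7 × 355)) = 92.10 mm.
A_s = 0.85 f'_c a b / f_y = 0.85 × 23.7 × 92.10 × 355 / 420 = 1568.2 mm².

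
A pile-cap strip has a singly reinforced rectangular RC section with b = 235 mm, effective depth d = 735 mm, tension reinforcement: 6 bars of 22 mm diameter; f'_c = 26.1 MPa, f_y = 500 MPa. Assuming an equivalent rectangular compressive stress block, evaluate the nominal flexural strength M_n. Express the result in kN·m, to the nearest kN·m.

A_s = 6 × 380 = 2280 mm².
T = A_s f_y = 2280 × 500 = 1140000 N = 1140 kN.
From C = T: a = T/(0.85 f'_c b) = 1140000/(0.85 × 26.1 × 235) = 218.66 mm.
M_n = T(d − a/2) = 1140 kN × (735 − 109.33) mm = 713.26 kN·m.

M_n ≈ 713 kN·m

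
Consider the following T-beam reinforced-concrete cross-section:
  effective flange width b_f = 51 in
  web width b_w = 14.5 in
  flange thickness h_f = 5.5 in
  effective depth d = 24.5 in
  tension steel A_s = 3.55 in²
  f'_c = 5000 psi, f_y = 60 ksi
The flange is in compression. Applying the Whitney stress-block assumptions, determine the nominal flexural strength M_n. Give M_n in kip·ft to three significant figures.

M_n ≈ 426 kip·ft

Tension: T = A_s f_y = 3.55 × 60 = 213 kips.
Try a within the flange: a = T/(0.85 f'_c b_f) = 213/(0.85 × 5 × 51) = 0.983 in.
Since a = 0.983 ≤ h_f = 5.5 in, the stress block lies entirely in the flange; analyse as a rectangular beam of width b_f.
M_n = T(d − a/2) = 213 × (24.5 − 0.4915) = 5113.8 kip·in.
M_n = 5113.8/12 = 426.15 kip·ft.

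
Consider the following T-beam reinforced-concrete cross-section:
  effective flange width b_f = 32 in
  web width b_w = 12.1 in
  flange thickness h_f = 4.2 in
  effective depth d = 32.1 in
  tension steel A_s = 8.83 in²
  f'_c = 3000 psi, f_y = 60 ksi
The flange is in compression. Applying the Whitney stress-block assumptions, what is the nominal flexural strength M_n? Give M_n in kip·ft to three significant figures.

Tension: T = A_s f_y = 8.83 × 60 = 529.8 kips.
Try a within the flange: a = T/(0.85 f'_c b_f) = 529.8/(0.85 × 3 × 32) = 6.493 in.
a = 6.493 > h_f = 4.2 in: the block extends into the web. Split into flange-overhang and web parts.
C_f = 0.85 f'_c (b_f − b_w) h_f = 0.85 × 3 × (32 − 12.1) × 4.2 = 213.1 kips.
Remaining web compression depth: a_w = (T − C_f)/(0.85 f'_c b_w) = (529.8 − 213.1)/(0.85 × 3 × 12.1) = 10.264 in.
M_n = C_f(d − h_f/2) + (T − C_f)(d − a_w/2) = 213.1 × (32.1 − 2.1) + 316.7 × (32.1 − 5.132) = 6393.0 + 8540.8 = 14933.8 kip·in.
M_n = 14933.8/12 = 1244.48 kip·ft.

M_n ≈ 1240 kip·ft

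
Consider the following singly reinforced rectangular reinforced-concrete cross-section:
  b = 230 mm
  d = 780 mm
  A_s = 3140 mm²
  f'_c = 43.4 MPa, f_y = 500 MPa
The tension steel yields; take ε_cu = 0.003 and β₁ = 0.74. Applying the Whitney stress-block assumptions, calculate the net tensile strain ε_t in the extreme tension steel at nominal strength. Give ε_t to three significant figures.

ε_t ≈ 0.00636

a = A_s f_y/(0.85 f'_c b) = 185.04 mm.
β₁ = 0.74, so c = a/β₁ = 185.04/0.74 = 250.05 mm.
From the linear strain diagram with ε_cu = 0.003: ε_t = 0.003 (d − c)/c = 0.003 × (780 − 250.05)/250.05 = 0.00636.
Since ε_t ≥ 0.005, the section is tension-controlled.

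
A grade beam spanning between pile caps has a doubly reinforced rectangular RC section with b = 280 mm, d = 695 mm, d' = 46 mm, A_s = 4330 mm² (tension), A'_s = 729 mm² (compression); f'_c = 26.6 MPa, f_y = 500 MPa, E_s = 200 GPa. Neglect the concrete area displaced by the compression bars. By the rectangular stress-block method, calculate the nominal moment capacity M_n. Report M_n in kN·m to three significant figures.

Assume both tension and compression steel yield.
Net tension couple steel: A_s − A'_s = 3601 mm².
a = (A_s − A'_s) f_y / (0.85 f'_c b) = 1800500/(0.85 × 26.6 × 280) = 284.40 mm.
c = a/β₁ = 284.40/0.85 = 334.59 mm; ε'_s = 0.003(c − d')/c = 0.0026 ≥ f_y/E_s = 0.0025, so compression steel does yield.
M_n = (A_s − A'_s) f_y (d − a/2) + A'_s f_y (d − d') = [1800500 × (695 − 142.2) + 364500 × (695 − 46)] × 10⁻⁶ = 995.32 + 236.56 = 1231.88 kN·m.

M_n ≈ 1230 kN·m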